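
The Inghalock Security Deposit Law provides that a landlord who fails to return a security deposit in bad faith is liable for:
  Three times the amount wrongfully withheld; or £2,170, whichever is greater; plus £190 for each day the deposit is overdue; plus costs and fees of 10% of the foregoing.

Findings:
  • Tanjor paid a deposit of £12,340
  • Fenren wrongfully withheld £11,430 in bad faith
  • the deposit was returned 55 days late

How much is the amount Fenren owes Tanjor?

£49,214

Trebled: 3 × £11,430 = £34,290
Minimum £2,170: £34,290 meets the minimum, no increase.
Late-return penalty: 55 × £190 = £10,450
Damages plus late penalty: £34,290 + £10,450 = £44,740
Costs and fees: 10% of £44,740 = £4,474
Total recovery: £44,740 + £4,474 = £49,214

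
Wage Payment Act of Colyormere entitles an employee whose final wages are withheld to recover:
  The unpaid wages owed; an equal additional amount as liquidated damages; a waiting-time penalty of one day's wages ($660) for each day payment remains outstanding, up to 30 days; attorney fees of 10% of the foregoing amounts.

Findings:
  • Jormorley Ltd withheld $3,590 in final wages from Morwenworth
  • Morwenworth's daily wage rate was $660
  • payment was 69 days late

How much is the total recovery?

$29,678

Liquidated damages (equal amount): $3,590
Penalty days: min(69, 30) = 30
Waiting-time penalty: 30 × $660 = $19,800
Subtotal: $3,590 + $3,590 + $19,800 = $26,980
Attorney fees: 10% of $26,980 = $2,698
Total award: $26,980 + $2,698 = $29,678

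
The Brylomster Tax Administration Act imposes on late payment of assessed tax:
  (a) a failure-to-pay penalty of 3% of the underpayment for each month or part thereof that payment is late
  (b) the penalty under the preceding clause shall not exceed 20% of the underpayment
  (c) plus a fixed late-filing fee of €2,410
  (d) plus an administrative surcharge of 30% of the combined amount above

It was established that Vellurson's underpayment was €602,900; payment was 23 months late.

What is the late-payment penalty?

Accrued rate: 3% × 23 = 69%, capped at 20% → 20%
Failure-to-pay penalty: 20% of €602,900 = €120,580
Penalty before surcharge: €120,580 + €2,410 = €122,990
Administrative surcharge: 30% of €122,990 = €36,897
Total penalty: €122,990 + €36,897 = €159,887

Penalty: €159,887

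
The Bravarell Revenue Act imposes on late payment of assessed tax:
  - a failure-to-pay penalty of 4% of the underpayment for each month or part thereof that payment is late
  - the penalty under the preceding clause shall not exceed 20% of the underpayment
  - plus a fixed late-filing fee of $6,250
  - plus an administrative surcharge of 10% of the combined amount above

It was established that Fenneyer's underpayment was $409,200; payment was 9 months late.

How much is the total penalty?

Accrued rate: 4% × 9 = 36%, capped at 20% → 20%
Failure-to-pay penalty: 20% of $409,200 = $81,840
Penalty before surcharge: $81,840 + $6,250 = $88,090
Administrative surcharge: 10% of $88,090 = $8,809
Total penalty: $88,090 + $8,809 = $96,899

$96,899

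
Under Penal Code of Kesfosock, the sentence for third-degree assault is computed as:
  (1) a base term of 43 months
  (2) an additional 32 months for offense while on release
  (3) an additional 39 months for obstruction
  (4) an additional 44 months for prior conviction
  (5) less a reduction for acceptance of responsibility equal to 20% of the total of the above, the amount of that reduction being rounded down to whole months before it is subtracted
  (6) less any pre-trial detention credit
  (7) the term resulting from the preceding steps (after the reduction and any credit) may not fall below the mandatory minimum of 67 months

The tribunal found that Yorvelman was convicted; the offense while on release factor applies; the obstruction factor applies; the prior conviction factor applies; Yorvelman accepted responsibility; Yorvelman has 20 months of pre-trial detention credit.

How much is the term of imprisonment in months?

107 months

Offense while on release enhancement: +32 months
Obstruction enhancement: +39 months
Prior conviction enhancement: +44 months
Adjusted term: 43 months + 32 months + 39 months + 44 months = 158 months
Acceptance of responsibility reduction: 20% of 158 months = 31 months (rounded down)
After reduction: 158 − 31 = 127 months
Less pre-trial detention credit: 127 months − 20 months = 107 months
Minimum 67 months: 107 months meets the minimum, no increase.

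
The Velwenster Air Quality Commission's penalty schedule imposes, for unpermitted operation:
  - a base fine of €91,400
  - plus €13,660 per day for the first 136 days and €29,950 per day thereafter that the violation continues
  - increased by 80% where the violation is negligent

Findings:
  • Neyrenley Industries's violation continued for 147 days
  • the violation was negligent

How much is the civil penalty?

First 136 days: 136 × €13,660 = €1,857,760
Remaining days: (147 − 136) × €29,950 = €329,450
Per-day component: €1,857,760 + €329,450 = €2,187,210
Base plus per-day: €91,400 + €2,187,210 = €2,278,610
Enhancement: 80% of €2,278,610 = €1,822,888
Enhanced fine: €2,278,610 + €1,822,888 = €4,101,498

€4,101,498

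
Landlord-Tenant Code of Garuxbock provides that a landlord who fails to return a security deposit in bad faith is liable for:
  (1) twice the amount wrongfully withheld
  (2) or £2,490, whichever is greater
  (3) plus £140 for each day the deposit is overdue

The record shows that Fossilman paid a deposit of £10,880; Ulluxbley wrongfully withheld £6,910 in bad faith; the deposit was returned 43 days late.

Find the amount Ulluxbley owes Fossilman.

Doubled: 2 × £6,910 = £13,820
Minimum £2,490: £13,820 meets the minimum, no increase.
Late-return penalty: 43 × £140 = £6,020
Damages plus late penalty: £13,820 + £6,020 = £19,840

£19,840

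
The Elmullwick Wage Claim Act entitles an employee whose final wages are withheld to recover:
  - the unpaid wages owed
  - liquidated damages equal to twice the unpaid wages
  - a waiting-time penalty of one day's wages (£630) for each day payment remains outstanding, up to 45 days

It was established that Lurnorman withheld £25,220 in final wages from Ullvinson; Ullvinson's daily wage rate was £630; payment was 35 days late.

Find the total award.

£97,710

Doubled: 2 × £25,220 = £50,440
Penalty days: min(35, 45) = 35
Waiting-time penalty: 35 × £630 = £22,050
Total award: £25,220 + £50,440 + £22,050 = £97,710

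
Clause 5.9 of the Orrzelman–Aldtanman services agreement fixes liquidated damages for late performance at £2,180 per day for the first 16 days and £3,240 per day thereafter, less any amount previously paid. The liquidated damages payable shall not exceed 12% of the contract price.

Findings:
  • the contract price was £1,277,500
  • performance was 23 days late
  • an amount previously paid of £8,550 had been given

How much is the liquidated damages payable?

£49,010

First 16 days: 16 × £2,180 = £34,880
Remaining days: (23 − 16) × £3,240 = £22,680
Accrued per-day damages: £34,880 + £22,680 = £57,560
Less amount previously paid: £57,560 − £8,550 = £49,010
Cap: 12% of £1,277,500 = £153,300
Cap at £153,300: £49,010 is within the cap, no reduction.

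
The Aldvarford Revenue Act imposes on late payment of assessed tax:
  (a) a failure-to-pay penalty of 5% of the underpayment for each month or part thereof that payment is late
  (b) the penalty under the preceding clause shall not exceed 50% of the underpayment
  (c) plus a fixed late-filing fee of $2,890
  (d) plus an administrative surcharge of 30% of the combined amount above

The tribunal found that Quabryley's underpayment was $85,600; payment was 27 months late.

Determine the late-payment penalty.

$59,397

Accrued rate: 5% × 27 = 135%, capped at 50% → 50%
Failure-to-pay penalty: 50% of $85,600 = $42,800
Penalty before surcharge: $42,800 + $2,890 = $45,690
Administrative surcharge: 30% of $45,690 = $13,707
Total penalty: $45,690 + $13,707 = $59,397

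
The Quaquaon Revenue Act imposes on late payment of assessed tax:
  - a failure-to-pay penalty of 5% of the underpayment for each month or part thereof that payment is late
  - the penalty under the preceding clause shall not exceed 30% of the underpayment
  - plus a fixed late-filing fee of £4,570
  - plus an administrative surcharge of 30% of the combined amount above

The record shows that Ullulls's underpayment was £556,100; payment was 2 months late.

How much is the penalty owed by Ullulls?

£78,234

Accrued rate: 5% × 2 = 10%, capped at 30% → 10%
Failure-to-pay penalty: 10% of £556,100 = £55,610
Penalty before surcharge: £55,610 + £4,570 = £60,180
Administrative surcharge: 30% of £60,180 = £18,054
Total penalty: £60,180 + £18,054 = £78,234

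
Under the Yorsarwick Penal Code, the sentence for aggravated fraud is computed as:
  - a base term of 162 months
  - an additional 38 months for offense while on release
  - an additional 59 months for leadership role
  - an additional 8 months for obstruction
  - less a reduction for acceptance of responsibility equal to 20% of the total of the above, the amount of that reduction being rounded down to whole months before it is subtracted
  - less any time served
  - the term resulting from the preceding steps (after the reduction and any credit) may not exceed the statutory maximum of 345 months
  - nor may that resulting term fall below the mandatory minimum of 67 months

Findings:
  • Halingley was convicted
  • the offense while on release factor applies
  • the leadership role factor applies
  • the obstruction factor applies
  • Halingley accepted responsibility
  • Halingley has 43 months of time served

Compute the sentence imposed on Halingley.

171 months

Offense while on release enhancement: +38 months
Leadership role enhancement: +59 months
Obstruction enhancement: +8 months
Adjusted term: 162 months + 38 months + 59 months + 8 months = 267 months
Acceptance of responsibility reduction: 20% of 267 months = 53 months (rounded down)
After reduction: 267 − 53 = 214 months
Less time served: 214 months − 43 months = 171 months
Cap at 345 months: 171 months is within the cap, no reduction.
Minimum 67 months: 171 months meets the minimum, no increase.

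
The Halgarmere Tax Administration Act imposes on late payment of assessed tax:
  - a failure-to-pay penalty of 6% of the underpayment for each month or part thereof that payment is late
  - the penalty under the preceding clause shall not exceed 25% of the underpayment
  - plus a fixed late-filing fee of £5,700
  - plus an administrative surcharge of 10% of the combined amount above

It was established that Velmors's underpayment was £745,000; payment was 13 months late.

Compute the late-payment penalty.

Accrued rate: 6% × 13 = 78%, capped at 25% → 25%
Failure-to-pay penalty: 25% of £745,000 = £186,250
Penalty before surcharge: £186,250 + £5,700 = £191,950
Administrative surcharge: 10% of £191,950 = £19,195
Total penalty: £191,950 + £19,195 = £211,145

£211,145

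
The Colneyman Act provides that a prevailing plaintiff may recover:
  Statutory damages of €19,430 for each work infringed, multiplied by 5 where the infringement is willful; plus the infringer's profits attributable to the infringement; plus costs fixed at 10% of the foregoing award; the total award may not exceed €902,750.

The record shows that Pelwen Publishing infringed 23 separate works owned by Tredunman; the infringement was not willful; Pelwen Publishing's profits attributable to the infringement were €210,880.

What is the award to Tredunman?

€723,547

Statutory damages: 23 × €19,430 = €446,890
Infringement not willful: no ×5 enhancement.
Combined award: €446,890 + €210,880 = €657,770
Costs: 10% of €657,770 = €65,777
Award plus costs: €657,770 + €65,777 = €723,547
Cap at €902,750: €723,547 is within the cap, no reduction.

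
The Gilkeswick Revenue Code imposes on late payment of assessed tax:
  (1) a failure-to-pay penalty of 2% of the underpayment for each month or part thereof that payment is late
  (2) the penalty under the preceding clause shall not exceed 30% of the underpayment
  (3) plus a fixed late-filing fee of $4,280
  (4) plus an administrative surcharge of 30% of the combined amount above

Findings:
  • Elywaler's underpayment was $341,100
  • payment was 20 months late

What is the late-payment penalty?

Accrued rate: 2% × 20 = 40%, capped at 30% → 30%
Failure-to-pay penalty: 30% of $341,100 = $102,330
Penalty before surcharge: $102,330 + $4,280 = $106,610
Administrative surcharge: 30% of $106,610 = $31,983
Total penalty: $106,610 + $31,983 = $138,593

$138,593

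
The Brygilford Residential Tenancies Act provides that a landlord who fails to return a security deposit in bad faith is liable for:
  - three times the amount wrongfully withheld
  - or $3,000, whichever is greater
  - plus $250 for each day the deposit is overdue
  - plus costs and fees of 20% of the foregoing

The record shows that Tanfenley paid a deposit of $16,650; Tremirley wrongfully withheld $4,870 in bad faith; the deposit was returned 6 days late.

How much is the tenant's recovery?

Recovery: $19,332

Trebled: 3 × $4,870 = $14,610
Minimum $3,000: $14,610 meets the minimum, no increase.
Late-return penalty: 6 × $250 = $1,500
Damages plus late penalty: $14,610 + $1,500 = $16,110
Costs and fees: 20% of $16,110 = $3,222
Total recovery: $16,110 + $3,222 = $19,332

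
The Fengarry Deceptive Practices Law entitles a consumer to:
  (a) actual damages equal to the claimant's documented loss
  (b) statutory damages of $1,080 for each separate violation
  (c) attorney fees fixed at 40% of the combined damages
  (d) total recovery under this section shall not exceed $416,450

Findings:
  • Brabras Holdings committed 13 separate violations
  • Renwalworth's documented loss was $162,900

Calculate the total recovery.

Statutory damages: 13 × $1,080 = $14,040
Combined damages: $162,900 + $14,040 = $176,940
Attorney fees: 40% of $176,940 = $70,776
Total before cap: $176,940 + $70,776 = $247,716
Cap at $416,450: $247,716 is within the cap, no reduction.

$247,716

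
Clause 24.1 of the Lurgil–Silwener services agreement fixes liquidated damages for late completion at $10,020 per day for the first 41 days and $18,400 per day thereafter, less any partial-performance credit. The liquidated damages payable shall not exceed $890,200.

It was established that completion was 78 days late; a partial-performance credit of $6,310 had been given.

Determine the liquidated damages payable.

$890,200

First 41 days: 41 × $10,020 = $410,820
Remaining days: (78 − 41) × $18,400 = $680,800
Accrued per-day damages: $410,820 + $680,800 = $1,091,620
Less partial-performance credit: $1,091,620 − $6,310 = $1,085,310
Cap at $890,200: $1,085,310 exceeds the cap → $890,200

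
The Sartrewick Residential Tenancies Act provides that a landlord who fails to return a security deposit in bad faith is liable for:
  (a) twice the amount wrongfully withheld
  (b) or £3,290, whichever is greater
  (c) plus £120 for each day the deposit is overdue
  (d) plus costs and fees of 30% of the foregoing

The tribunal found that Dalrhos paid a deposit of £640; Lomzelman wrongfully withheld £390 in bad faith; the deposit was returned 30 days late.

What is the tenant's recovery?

£8,957

Doubled: 2 × £390 = £780
Minimum £3,290: £780 is below the minimum → £3,290
Late-return penalty: 30 × £120 = £3,600
Damages plus late penalty: £3,290 + £3,600 = £6,890
Costs and fees: 30% of £6,890 = £2,067
Total recovery: £6,890 + £2,067 = £8,957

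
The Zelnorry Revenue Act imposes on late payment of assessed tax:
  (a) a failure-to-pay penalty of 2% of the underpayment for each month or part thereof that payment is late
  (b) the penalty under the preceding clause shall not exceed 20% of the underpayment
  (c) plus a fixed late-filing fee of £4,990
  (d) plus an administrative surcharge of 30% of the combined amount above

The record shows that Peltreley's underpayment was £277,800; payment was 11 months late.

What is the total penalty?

£78,715

Accrued rate: 2% × 11 = 22%, capped at 20% → 20%
Failure-to-pay penalty: 20% of £277,800 = £55,560
Penalty before surcharge: £55,560 + £4,990 = £60,550
Administrative surcharge: 30% of £60,550 = £18,165
Total penalty: £60,550 + £18,165 = £78,715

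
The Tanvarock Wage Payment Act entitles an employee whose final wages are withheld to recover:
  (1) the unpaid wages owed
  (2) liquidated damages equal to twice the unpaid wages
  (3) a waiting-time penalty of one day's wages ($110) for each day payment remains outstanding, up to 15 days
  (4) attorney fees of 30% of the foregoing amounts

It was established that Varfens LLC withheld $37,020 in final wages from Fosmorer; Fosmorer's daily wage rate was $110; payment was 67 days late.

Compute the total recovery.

Doubled: 2 × $37,020 = $74,040
Penalty days: min(67, 15) = 15
Waiting-time penalty: 15 × $110 = $1,650
Subtotal: $37,020 + $74,040 + $1,650 = $112,710
Attorney fees: 30% of $112,710 = $33,813
Total award: $112,710 + $33,813 = $146,523

Total award: $146,523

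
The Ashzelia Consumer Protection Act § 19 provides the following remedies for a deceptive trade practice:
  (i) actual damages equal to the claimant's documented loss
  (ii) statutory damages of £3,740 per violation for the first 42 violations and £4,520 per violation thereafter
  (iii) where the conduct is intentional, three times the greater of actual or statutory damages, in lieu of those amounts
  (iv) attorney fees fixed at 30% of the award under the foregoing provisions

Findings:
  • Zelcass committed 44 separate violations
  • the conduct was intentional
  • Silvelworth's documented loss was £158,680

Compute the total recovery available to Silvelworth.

Total recovery: £647,868

First 42 violations: 42 × £3,740 = £157,080
Remaining violations: (44 − 42) × £4,520 = £9,040
Statutory damages: £157,080 + £9,040 = £166,120
Greater of actual damages (£158,680) or statutory damages (£166,120): £166,120
Trebled: 3 × £166,120 = £498,360
Attorney fees: 30% of £498,360 = £149,508
Total recovery: £498,360 + £149,508 = £647,868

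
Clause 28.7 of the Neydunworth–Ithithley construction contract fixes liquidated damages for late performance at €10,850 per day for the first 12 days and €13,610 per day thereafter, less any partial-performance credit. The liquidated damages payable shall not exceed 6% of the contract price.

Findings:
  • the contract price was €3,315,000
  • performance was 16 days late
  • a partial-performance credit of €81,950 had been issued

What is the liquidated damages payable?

€102,690

First 12 days: 12 × €10,850 = €130,200
Remaining days: (16 − 12) × €13,610 = €54,440
Accrued per-day damages: €130,200 + €54,440 = €184,640
Less partial-performance credit: €184,640 − €81,950 = €102,690
Cap: 6% of €3,315,000 = €198,900
Cap at €198,900: €102,690 is within the cap, no reduction.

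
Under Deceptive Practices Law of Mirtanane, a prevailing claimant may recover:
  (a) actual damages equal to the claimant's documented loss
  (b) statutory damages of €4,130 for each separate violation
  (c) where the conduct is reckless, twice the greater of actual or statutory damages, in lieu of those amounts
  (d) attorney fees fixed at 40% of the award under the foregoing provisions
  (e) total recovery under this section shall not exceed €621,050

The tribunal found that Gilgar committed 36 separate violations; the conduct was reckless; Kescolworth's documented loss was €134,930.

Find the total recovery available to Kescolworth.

Statutory damages: 36 × €4,130 = €148,680
Greater of actual damages (€134,930) or statutory damages (€148,680): €148,680
Doubled: 2 × €148,680 = €297,360
Attorney fees: 40% of €297,360 = €118,944
Total before cap: €297,360 + €118,944 = €416,304
Cap at €621,050: €416,304 is within the cap, no reduction.

Total recovery: €416,304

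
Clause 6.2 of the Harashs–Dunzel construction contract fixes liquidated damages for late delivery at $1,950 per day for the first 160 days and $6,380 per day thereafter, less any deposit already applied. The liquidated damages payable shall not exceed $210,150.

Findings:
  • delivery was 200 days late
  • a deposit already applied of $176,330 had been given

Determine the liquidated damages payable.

First 160 days: 160 × $1,950 = $312,000
Remaining days: (200 − 160) × $6,380 = $255,200
Accrued per-day damages: $312,000 + $255,200 = $567,200
Less deposit already applied: $567,200 − $176,330 = $390,870
Cap at $210,150: $390,870 exceeds the cap → $210,150

$210,150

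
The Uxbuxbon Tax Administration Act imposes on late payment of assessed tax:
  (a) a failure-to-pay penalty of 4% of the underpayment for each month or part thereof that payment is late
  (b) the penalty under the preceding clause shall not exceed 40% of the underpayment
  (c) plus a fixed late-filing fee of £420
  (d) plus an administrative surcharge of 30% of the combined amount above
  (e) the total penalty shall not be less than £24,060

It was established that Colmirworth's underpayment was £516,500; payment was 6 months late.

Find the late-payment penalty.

£161,694

Accrued rate: 4% × 6 = 24%, capped at 40% → 24%
Failure-to-pay penalty: 24% of £516,500 = £123,960
Penalty before surcharge: £123,960 + £420 = £124,380
Administrative surcharge: 30% of £124,380 = £37,314
Total penalty: £124,380 + £37,314 = £161,694
Minimum £24,060: £161,694 meets the minimum, no increase.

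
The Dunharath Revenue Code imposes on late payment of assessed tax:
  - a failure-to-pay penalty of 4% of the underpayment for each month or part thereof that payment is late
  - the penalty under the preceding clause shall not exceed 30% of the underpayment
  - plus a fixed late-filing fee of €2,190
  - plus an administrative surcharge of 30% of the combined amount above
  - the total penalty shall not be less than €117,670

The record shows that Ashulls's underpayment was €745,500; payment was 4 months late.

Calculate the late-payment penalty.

€157,911

Accrued rate: 4% × 4 = 16%, capped at 30% → 16%
Failure-to-pay penalty: 16% of €745,500 = €119,280
Penalty before surcharge: €119,280 + €2,190 = €121,470
Administrative surcharge: 30% of €121,470 = €36,441
Total penalty: €121,470 + €36,441 = €157,911
Minimum €117,670: €157,911 meets the minimum, no increase.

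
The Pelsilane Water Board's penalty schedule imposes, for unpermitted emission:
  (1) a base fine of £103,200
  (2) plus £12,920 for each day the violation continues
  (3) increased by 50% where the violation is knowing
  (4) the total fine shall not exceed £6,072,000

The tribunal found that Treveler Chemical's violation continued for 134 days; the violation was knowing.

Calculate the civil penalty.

Per-day component: 134 × £12,920 = £1,731,280
Base plus per-day: £103,200 + £1,731,280 = £1,834,480
Enhancement: 50% of £1,834,480 = £917,240
Enhanced fine: £1,834,480 + £917,240 = £2,751,720
Cap at £6,072,000: £2,751,720 is within the cap, no reduction.

£2,751,720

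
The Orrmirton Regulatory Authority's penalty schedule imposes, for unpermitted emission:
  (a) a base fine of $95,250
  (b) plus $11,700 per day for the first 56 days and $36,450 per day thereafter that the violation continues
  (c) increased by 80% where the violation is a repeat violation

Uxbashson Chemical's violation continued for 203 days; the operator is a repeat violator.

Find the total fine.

$10,995,480

First 56 days: 56 × $11,700 = $655,200
Remaining days: (203 − 56) × $36,450 = $5,358,150
Per-day component: $655,200 + $5,358,150 = $6,013,350
Base plus per-day: $95,250 + $6,013,350 = $6,108,600
Enhancement: 80% of $6,108,600 = $4,886,880
Enhanced fine: $6,108,600 + $4,886,880 = $10,995,480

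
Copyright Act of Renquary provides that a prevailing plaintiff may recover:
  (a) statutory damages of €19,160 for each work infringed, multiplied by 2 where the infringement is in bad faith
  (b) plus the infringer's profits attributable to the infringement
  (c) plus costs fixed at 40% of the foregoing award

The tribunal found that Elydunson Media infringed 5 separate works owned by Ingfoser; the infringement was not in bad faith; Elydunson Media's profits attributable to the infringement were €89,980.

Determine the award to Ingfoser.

€260,092

Statutory damages: 5 × €19,160 = €95,800
Infringement not in bad faith: no ×2 enhancement.
Combined award: €95,800 + €89,980 = €185,780
Costs: 40% of €185,780 = €74,312
Award plus costs: €185,780 + €74,312 = €260,092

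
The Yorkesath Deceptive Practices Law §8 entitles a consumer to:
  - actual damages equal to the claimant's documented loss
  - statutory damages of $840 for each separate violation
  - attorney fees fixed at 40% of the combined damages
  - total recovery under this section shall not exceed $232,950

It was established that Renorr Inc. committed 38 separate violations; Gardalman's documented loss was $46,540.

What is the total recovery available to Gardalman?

Statutory damages: 38 × $840 = $31,920
Combined damages: $46,540 + $31,920 = $78,460
Attorney fees: 40% of $78,460 = $31,384
Total before cap: $78,460 + $31,384 = $109,844
Cap at $232,950: $109,844 is within the cap, no reduction.

$109,844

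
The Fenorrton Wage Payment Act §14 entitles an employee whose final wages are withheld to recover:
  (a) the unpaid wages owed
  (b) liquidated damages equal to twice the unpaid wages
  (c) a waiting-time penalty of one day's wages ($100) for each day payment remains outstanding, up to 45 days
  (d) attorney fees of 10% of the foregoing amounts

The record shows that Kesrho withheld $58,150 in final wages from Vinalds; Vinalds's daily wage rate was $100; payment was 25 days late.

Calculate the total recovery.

Doubled: 2 × $58,150 = $116,300
Penalty days: min(25, 45) = 25
Waiting-time penalty: 25 × $100 = $2,500
Subtotal: $58,150 + $116,300 + $2,500 = $176,950
Attorney fees: 10% of $176,950 = $17,695
Total award: $176,950 + $17,695 = $194,645

$194,645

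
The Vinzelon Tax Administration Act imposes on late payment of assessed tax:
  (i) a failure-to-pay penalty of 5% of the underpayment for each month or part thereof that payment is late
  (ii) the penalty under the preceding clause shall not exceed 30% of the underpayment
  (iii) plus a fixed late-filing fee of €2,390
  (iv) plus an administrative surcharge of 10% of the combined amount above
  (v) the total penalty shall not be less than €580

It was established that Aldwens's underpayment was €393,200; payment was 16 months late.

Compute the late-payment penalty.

Accrued rate: 5% × 16 = 80%, capped at 30% → 30%
Failure-to-pay penalty: 30% of €393,200 = €117,960
Penalty before surcharge: €117,960 + €2,390 = €120,350
Administrative surcharge: 10% of €120,350 = €12,035
Total penalty: €120,350 + €12,035 = €132,385
Minimum €580: €132,385 meets the minimum, no increase.

€132,385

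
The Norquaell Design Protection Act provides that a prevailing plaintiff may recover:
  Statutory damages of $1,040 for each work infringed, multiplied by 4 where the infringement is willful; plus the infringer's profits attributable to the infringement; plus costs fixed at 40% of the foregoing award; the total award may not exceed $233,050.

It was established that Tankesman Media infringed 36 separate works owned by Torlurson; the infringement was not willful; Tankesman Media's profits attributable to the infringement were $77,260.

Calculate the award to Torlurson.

Statutory damages: 36 × $1,040 = $37,440
Infringement not willful: no ×4 enhancement.
Combined award: $37,440 + $77,260 = $114,700
Costs: 40% of $114,700 = $45,880
Award plus costs: $114,700 + $45,880 = $160,580
Cap at $233,050: $160,580 is within the cap, no reduction.

$160,580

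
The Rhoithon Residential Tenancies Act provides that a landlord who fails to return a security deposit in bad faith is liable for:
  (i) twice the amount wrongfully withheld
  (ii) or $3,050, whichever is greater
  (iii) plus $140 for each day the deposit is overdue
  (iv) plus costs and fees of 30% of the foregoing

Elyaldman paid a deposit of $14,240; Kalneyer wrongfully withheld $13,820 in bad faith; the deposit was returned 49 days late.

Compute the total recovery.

Doubled: 2 × $13,820 = $27,640
Minimum $3,050: $27,640 meets the minimum, no increase.
Late-return penalty: 49 × $140 = $6,860
Damages plus late penalty: $27,640 + $6,860 = $34,500
Costs and fees: 30% of $34,500 = $10,350
Total recovery: $34,500 + $10,350 = $44,850

$44,850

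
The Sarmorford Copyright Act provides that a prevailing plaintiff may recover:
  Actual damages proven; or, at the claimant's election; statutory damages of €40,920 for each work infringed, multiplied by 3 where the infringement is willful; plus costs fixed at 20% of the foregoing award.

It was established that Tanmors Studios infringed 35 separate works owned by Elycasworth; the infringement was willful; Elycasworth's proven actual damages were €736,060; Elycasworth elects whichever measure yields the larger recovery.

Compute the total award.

€5,155,920

Statutory damages: 35 × €40,920 = €1,432,200
Trebled: 3 × €1,432,200 = €4,296,600
Greater of actual damages (€736,060) or enhanced statutory damages (€4,296,600): €4,296,600
Costs: 20% of €4,296,600 = €859,320
Award plus costs: €4,296,600 + €859,320 = €5,155,920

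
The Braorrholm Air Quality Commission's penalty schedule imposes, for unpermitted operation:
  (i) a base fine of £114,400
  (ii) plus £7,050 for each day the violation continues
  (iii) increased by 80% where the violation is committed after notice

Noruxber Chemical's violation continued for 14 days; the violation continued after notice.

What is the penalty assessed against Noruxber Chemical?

Per-day component: 14 × £7,050 = £98,700
Base plus per-day: £114,400 + £98,700 = £213,100
Enhancement: 80% of £213,100 = £170,480
Enhanced fine: £213,100 + £170,480 = £383,580

Civil penalty: £383,580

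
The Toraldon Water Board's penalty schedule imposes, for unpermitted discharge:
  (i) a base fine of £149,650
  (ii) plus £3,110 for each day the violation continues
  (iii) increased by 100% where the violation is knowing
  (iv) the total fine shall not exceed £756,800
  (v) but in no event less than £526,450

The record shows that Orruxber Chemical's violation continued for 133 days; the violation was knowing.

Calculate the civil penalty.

£756,800

Per-day component: 133 × £3,110 = £413,630
Base plus per-day: £149,650 + £413,630 = £563,280
Enhancement: 100% of £563,280 = £563,280
Enhanced fine: £563,280 + £563,280 = £1,126,560
Cap at £756,800: £1,126,560 exceeds the cap → £756,800
Minimum £526,450: £756,800 meets the minimum, no increase.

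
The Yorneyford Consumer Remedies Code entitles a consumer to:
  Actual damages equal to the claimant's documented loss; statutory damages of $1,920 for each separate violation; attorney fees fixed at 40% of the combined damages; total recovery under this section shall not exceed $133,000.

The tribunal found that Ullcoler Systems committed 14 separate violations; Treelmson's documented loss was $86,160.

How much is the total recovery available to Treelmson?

Statutory damages: 14 × $1,920 = $26,880
Combined damages: $86,160 + $26,880 = $113,040
Attorney fees: 40% of $113,040 = $45,216
Total before cap: $113,040 + $45,216 = $158,256
Cap at $133,000: $158,256 exceeds the cap → $133,000

$133,000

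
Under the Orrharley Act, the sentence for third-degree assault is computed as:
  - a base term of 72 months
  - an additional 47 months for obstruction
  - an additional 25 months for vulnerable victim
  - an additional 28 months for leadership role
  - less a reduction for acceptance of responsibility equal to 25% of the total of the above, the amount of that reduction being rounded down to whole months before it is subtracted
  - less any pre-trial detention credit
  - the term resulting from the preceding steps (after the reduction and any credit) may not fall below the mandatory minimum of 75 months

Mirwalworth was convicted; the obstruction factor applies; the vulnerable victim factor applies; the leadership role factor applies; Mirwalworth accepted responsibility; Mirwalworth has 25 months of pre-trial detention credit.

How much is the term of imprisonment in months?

Obstruction enhancement: +47 months
Vulnerable victim enhancement: +25 months
Leadership role enhancement: +28 months
Adjusted term: 72 months + 47 months + 25 months + 28 months = 172 months
Acceptance of responsibility reduction: 25% of 172 months = 43 months (rounded down)
After reduction: 172 − 43 = 129 months
Less pre-trial detention credit: 129 months − 25 months = 104 months
Minimum 75 months: 104 months meets the minimum, no increase.

104 months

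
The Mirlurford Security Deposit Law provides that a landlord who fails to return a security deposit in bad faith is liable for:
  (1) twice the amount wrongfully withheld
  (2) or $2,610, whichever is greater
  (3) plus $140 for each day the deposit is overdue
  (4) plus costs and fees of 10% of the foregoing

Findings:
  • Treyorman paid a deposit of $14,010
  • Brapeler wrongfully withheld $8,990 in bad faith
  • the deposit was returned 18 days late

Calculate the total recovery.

$22,550

Doubled: 2 × $8,990 = $17,980
Minimum $2,610: $17,980 meets the minimum, no increase.
Late-return penalty: 18 × $140 = $2,520
Damages plus late penalty: $17,980 + $2,520 = $20,500
Costs and fees: 10% of $20,500 = $2,050
Total recovery: $20,500 + $2,050 = $22,550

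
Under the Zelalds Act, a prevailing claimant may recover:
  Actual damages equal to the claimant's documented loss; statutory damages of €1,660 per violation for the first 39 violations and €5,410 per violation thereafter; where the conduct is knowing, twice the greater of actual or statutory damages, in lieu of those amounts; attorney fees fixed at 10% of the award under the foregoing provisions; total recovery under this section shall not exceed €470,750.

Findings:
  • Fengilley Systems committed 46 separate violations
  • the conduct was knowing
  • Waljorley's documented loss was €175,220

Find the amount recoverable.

First 39 violations: 39 × €1,660 = €64,740
Remaining violations: (46 − 39) × €5,410 = €37,870
Statutory damages: €64,740 + €37,870 = €102,610
Greater of actual damages (€175,220) or statutory damages (€102,610): €175,220
Doubled: 2 × €175,220 = €350,440
Attorney fees: 10% of €350,440 = €35,044
Total before cap: €350,440 + €35,044 = €385,484
Cap at €470,750: €385,484 is within the cap, no reduction.

€385,484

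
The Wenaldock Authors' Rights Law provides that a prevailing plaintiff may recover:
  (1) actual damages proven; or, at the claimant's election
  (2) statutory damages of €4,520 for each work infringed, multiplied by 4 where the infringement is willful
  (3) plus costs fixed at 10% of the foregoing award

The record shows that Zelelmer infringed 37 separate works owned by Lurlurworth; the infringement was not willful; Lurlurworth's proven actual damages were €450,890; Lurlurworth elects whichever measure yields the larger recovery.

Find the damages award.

€495,979

Statutory damages: 37 × €4,520 = €167,240
Infringement not willful: no ×4 enhancement.
Greater of actual damages (€450,890) or statutory damages (€167,240): €450,890
Costs: 10% of €450,890 = €45,089
Award plus costs: €450,890 + €45,089 = €495,979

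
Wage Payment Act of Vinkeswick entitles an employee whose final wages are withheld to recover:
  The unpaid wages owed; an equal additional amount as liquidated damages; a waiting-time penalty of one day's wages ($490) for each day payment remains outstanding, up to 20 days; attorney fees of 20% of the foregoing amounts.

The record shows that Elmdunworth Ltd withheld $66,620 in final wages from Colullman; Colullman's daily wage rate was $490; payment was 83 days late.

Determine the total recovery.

Liquidated damages (equal amount): $66,620
Penalty days: min(83, 20) = 20
Waiting-time penalty: 20 × $490 = $9,800
Subtotal: $66,620 + $66,620 + $9,800 = $143,040
Attorney fees: 20% of $143,040 = $28,608
Total award: $143,040 + $28,608 = $171,648

Total award: $171,648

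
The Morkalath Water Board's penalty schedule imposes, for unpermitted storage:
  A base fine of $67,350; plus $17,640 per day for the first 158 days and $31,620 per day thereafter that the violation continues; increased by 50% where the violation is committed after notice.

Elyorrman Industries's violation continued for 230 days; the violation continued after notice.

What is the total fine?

First 158 days: 158 × $17,640 = $2,787,120
Remaining days: (230 − 158) × $31,620 = $2,276,640
Per-day component: $2,787,120 + $2,276,640 = $5,063,760
Base plus per-day: $67,350 + $5,063,760 = $5,131,110
Enhancement: 50% of $5,131,110 = $2,565,555
Enhanced fine: $5,131,110 + $2,565,555 = $7,696,665

$7,696,665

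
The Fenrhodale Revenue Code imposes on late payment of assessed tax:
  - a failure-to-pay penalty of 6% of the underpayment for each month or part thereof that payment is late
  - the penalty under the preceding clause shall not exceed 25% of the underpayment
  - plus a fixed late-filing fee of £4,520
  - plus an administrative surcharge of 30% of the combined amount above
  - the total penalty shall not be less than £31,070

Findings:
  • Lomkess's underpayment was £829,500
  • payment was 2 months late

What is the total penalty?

Accrued rate: 6% × 2 = 12%, capped at 25% → 12%
Failure-to-pay penalty: 12% of £829,500 = £99,540
Penalty before surcharge: £99,540 + £4,520 = £104,060
Administrative surcharge: 30% of £104,060 = £31,218
Total penalty: £104,060 + £31,218 = £135,278
Minimum £31,070: £135,278 meets the minimum, no increase.

£135,278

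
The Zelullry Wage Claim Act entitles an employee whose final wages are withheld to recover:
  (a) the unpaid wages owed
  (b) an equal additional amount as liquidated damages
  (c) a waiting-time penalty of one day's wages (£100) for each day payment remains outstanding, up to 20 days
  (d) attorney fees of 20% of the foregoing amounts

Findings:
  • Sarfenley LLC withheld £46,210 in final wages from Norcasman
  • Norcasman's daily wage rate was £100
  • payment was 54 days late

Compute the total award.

Liquidated damages (equal amount): £46,210
Penalty days: min(54, 20) = 20
Waiting-time penalty: 20 × £100 = £2,000
Subtotal: £46,210 + £46,210 + £2,000 = £94,420
Attorney fees: 20% of £94,420 = £18,884
Total award: £94,420 + £18,884 = £113,304

£113,304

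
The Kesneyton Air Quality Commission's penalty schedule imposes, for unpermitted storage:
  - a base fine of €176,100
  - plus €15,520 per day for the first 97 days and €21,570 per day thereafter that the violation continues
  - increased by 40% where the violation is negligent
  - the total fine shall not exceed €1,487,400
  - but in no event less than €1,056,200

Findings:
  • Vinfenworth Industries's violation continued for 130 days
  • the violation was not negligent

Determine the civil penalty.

First 97 days: 97 × €15,520 = €1,505,440
Remaining days: (130 − 97) × €21,570 = €711,810
Per-day component: €1,505,440 + €711,810 = €2,217,250
Base plus per-day: €176,100 + €2,217,250 = €2,393,350
The violation was not negligent: no 40% increase.
Cap at €1,487,400: €2,393,350 exceeds the cap → €1,487,400
Minimum €1,056,200: €1,487,400 meets the minimum, no increase.

Civil penalty: €1,487,400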